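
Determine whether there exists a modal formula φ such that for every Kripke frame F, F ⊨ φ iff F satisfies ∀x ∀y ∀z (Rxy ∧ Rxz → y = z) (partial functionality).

Yes, by ◇r → □r

Yes: it is partial functionality, defined by the CD schema ◇r → □r.
Suppose ◇r→□r is valid. Take Rxy, Rxz and set V(r)={y}. Then ◇r at x, so □r at x, so r at z, i.e. z=y.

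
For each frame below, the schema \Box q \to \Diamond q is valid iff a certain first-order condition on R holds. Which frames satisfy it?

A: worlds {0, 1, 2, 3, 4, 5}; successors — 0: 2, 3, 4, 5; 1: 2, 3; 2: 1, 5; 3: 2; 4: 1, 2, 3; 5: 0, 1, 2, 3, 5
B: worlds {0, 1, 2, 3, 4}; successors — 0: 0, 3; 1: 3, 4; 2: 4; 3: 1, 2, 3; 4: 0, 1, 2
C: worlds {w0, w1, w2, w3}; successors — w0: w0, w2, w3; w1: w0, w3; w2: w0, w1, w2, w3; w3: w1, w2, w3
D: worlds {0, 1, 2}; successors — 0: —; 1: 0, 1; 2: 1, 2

Frame correspondent (Sahlqvist): \forall x \exists y Rxy — i.e. seriality.
A: ✓.
B: ✓.
C: ✓.
D: fails — world 0 has no successor.
Valid on: A, B, C.

A, B, C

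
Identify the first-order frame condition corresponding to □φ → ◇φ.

Suppose □φ→◇φ is valid. At any x set V(φ)=W. Then □φ at x, so ◇φ at x, so x has a successor.
The converse is a direct semantic check.
Frame condition: ∀x ∃y Rxy.

seriality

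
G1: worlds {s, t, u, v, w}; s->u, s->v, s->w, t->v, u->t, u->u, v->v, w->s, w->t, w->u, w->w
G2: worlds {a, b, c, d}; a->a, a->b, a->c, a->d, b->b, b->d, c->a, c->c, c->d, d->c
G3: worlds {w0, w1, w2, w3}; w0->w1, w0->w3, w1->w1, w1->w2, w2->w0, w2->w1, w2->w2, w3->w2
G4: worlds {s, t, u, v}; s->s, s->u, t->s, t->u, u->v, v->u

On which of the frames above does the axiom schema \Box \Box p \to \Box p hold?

G1, G2

This is the axiom for density; its first-order frame correspondent is \forall x \forall y (Rxy \to \exists z (Rxz \wedge Rzy)).
G1: condition met.
G2: condition met.
G3: fails — Rw0w3 but no z with Rw0z and Rzw3.
G4: fails — Ruv but no z with Ruz and Rzv.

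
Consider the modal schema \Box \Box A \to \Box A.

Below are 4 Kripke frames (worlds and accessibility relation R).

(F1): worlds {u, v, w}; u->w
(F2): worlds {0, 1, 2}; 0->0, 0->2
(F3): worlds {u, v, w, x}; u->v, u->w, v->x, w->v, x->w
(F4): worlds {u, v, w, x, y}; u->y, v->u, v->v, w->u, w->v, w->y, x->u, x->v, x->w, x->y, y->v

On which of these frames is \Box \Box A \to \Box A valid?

The schema corresponds to density: \forall x \forall y (Rxy \to \exists z (Rxz \wedge Rzy)).
(F1): fails — Ruw but no z with Ruz and Rzw.
(F2): condition met.
(F3): fails — Rxw but no z with Rxz and Rzw.
(F4): fails — Rxw but no z with Rxz and Rzw.

(F2)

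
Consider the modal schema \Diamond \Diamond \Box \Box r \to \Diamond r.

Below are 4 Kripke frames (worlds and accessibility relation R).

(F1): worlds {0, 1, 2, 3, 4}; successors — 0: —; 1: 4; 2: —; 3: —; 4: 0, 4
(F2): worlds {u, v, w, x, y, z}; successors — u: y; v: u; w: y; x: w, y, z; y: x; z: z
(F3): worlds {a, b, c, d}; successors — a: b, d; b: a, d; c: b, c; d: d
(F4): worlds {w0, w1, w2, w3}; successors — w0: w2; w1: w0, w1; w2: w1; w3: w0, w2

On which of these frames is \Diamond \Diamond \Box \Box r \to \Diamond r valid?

This is the axiom for a generalized confluence (Geach) condition; its first-order frame correspondent is \forall x \forall y (x R^2 y \to \exists w (y R^2 w \wedge xRw)).
(F1): fails — 1R²0 but no w with 0R²w and 1Rw.
(F2): fails — vR²y but no t with yR²t and vRt.
(F3): fails — cR²a but no w with aR²w and cRw.
(F4): satisfies the condition.
Valid on: (F4).

(F4)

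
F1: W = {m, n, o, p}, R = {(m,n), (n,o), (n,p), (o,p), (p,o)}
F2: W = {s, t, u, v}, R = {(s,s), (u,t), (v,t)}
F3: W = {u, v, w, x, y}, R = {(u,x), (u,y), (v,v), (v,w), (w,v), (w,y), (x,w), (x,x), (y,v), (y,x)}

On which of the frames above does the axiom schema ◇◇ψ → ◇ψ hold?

The schema corresponds to transitivity: ∀x ∀y ∀z (Rxy ∧ Ryz → Rxz).
F1: fails — Rop and Rpo but not Roo.
F2: condition met.
F3: fails — Rxw and Rwy but not Rxy.

F2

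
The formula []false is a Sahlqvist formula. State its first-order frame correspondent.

Emptiness of R

□⊥ is valid iff no world has any successor (otherwise □⊥ fails at any world with one).
Conversely, any frame satisfying forall x forall y ~Rxy validates the schema.
Frame condition: forall x forall y ~Rxy.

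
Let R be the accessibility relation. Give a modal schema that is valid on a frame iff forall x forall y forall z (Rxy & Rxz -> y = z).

◇s → □s

This is partial functionality; the standard corresponding axiom is CD: ◇s → □s.
Suppose ◇s→□s is valid. Take Rxy, Rxz and set V(s)={y}. Then ◇s at x, so □s at x, so s at z, i.e. z=y.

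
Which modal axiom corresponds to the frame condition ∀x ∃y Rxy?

□p → ◇p

A defining formula is □p → ◇p (the D axiom).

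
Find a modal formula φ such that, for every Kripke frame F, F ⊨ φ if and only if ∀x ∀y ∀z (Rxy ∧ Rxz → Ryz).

◇r → □◇r

The condition is the Euclidean property. The 5 schema ◇r → □◇r defines it.
Suppose ◇r→□◇r is valid. Take Rxy, Rxz and set V(r)={y}. Then ◇r at x, so □◇r at x, so ◇r at z, so some w with Rzw has r; w=y, i.e. Rzy. By symmetry of the argument, Ryz.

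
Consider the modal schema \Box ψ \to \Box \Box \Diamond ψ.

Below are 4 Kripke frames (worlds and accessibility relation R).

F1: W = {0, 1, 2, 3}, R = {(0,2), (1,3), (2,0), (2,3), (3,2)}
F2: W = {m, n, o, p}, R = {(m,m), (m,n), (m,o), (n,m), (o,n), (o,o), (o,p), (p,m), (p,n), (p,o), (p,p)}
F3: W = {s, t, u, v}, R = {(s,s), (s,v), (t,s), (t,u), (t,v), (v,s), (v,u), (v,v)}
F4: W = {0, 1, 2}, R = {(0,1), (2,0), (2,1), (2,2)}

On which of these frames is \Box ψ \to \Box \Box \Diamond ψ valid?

Frame correspondent (Sahlqvist): \forall x \forall z (x R^2 z \to \exists w (xRw \wedge zRw)) — i.e. a generalized confluence (Geach) condition.
F1: satisfies the condition.
F2: fails — nR²o but no w with nRw and oRw.
F3: fails — sR²u but no w with sRw and uRw.
F4: fails — 2R²1 but no w with 2Rw and 1Rw.

F1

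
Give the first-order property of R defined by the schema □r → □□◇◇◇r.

∀x ∀z (xR²z → ∃w (xRw ∧ zR³w))

This is a Sahlqvist (Geach-type) schema ◇^0□^1r → □^2◇^3r.
Minimal-valuation argument: fix x; take any y with xR^0y and any z with xR^2z. Set V(r) to the set of worlds R-reachable from y in exactly 1 step. Then □^1r holds at y, so the antecedent holds at x; validity forces ◇^3r at z, giving a w with zR^3w and yR^1w.
First-order correspondent: ∀x ∀z (xR²z → ∃w (xRw ∧ zR³w)).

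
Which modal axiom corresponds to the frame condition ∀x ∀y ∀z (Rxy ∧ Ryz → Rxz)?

□s → □□s

A defining formula is □s → □□s (the 4 axiom).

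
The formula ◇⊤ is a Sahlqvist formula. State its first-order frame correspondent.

Seriality

◇⊤ holds at w iff w has a successor, so frame-validity of ◇⊤ is exactly seriality. Equivalently via □r → ◇r:
Suppose □r→◇r is valid. At any x set V(r)=W. Then □r at x, so ◇r at x, so x has a successor.
Conversely, on a frame with seriality the schema holds at every world under every valuation.
So the correspondent is seriality.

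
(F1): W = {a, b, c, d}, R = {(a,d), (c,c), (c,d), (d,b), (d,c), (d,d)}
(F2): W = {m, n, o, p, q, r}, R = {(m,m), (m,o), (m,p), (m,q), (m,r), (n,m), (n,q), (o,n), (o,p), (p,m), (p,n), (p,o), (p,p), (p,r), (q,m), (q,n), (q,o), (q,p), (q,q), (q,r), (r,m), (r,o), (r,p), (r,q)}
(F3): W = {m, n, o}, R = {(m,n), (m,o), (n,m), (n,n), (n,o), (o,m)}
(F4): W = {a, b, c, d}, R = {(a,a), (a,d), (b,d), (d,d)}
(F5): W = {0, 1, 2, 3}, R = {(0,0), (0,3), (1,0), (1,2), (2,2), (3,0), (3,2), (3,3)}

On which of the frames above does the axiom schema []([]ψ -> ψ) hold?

The schema corresponds to shift-reflexivity: forall x forall y (Rxy -> Ryy).
(F1): fails — Rdb but not Rbb.
(F2): fails — Ron but not Rnn.
(F3): fails — Rom but not Rmm.
(F4): satisfies the condition.
(F5): satisfies the condition.

(F4), (F5)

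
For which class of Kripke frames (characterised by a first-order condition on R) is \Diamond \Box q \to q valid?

symmetry: \forall x \forall y (Rxy \to Ryx)

This is frame-equivalent to q → □◇q (substitute ¬q for q and contrapose).
Suppose q→□◇q is valid. Take Rxy and set V(q)={x}. Then q at x, so □◇q at x, so ◇q at y, so some z with Ryz has q; z=x, i.e. Ryx.
Conversely, on a frame with symmetry the schema holds at every world under every valuation.
So the correspondent is symmetry.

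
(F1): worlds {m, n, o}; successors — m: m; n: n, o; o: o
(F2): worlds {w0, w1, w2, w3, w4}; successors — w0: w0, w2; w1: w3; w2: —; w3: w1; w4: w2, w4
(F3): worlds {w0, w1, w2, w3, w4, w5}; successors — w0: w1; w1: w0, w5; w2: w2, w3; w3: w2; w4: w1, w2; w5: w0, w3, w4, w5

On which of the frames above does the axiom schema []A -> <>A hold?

(F1), (F3)

The schema corresponds to seriality: forall x exists y Rxy.
(F1): holds.
(F2): fails — world w2 has no successor.
(F3): holds.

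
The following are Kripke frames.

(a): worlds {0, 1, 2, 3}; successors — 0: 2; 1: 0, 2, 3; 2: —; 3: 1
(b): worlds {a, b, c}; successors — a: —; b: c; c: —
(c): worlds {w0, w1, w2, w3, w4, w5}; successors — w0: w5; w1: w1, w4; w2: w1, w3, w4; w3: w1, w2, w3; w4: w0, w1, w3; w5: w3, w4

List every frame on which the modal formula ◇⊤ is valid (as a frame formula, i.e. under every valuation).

(c)

Frame correspondent (Sahlqvist): ∀x ∃y Rxy — i.e. seriality.
(a): fails — world 2 has no successor.
(b): fails — world a has no successor.
(c): ✓.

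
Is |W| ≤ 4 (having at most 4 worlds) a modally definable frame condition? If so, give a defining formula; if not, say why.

No — not modally definable

Any modally definable frame class is closed under disjoint unions.
Any modal formula valid on each of 5 disjoint one-world frames is valid on their disjoint union (validity is preserved under disjoint unions). Each one-world frame has |W|=1≤4, but the union has |W|=5.
So no modal formula (or set of formulas) defines exactly the |W|≤4 frames.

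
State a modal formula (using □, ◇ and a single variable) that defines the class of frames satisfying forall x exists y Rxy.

The condition is seriality. The D schema □ψ → ◇ψ defines it.
Suppose □ψ→◇ψ is valid. At any x set V(ψ)=W. Then □ψ at x, so ◇ψ at x, so x has a successor.

□ψ → ◇ψ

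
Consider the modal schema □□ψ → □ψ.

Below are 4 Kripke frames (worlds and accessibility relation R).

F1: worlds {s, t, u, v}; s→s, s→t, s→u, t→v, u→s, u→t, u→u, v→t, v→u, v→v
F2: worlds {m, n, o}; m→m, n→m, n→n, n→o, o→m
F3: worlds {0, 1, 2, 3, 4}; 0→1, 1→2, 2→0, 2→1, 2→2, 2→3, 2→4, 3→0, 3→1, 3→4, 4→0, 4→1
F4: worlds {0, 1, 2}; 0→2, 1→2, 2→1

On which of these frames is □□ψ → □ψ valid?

F1, F2

The schema corresponds to density: ∀x ∀y (Rxy → ∃z (Rxz ∧ Rzy)).
F1: condition met.
F2: condition met.
F3: fails — R34 but no z with R3z and Rz4.
F4: fails — R12 but no z with R1z and Rz2.
Valid on: F1, F2.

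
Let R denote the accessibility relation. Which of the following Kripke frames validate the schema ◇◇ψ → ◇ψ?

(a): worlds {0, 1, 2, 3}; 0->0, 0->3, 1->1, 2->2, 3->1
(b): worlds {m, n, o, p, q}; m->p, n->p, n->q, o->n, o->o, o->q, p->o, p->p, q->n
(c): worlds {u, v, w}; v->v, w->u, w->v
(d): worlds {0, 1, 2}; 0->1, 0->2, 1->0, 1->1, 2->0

This is the axiom for transitivity; its first-order frame correspondent is ∀x ∀y ∀z (Rxy ∧ Ryz → Rxz).
(a): fails — R03 and R31 but not R01.
(b): fails — Ron and Rnp but not Rop.
(c): satisfies the condition.
(d): fails — R10 and R02 but not R12.
Valid on: (c).

(c)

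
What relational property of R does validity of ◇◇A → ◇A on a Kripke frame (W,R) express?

This is a form of the 4 axiom.
It corresponds to transitivity: ∀x ∀y ∀z (Rxy ∧ Ryz → Rxz).

transitivity: ∀x ∀y ∀z (Rxy ∧ Ryz → Rxz)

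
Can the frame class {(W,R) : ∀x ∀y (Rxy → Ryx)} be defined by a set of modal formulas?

Yes: it is symmetry, defined by the B schema p → □◇p.
Suppose p→□◇p is valid. Take Rxy and set V(p)={x}. Then p at x, so □◇p at x, so ◇p at y, so some z with Ryz has p; z=x, i.e. Ryx.

Yes, by p → □◇p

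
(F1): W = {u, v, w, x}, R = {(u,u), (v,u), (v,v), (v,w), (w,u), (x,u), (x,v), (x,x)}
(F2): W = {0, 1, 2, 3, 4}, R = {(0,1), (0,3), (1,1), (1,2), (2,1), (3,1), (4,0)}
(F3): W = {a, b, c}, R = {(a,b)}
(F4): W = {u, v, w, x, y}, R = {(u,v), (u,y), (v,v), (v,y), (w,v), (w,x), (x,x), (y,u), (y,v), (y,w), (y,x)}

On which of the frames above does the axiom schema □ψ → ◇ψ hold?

(F1), (F2), (F4)

Frame correspondent (Sahlqvist): ∀x ∃y Rxy — i.e. seriality.
(F1): satisfies the condition.
(F2): satisfies the condition.
(F3): fails — world b has no successor.
(F4): satisfies the condition.
Valid on: (F1), (F2), (F4).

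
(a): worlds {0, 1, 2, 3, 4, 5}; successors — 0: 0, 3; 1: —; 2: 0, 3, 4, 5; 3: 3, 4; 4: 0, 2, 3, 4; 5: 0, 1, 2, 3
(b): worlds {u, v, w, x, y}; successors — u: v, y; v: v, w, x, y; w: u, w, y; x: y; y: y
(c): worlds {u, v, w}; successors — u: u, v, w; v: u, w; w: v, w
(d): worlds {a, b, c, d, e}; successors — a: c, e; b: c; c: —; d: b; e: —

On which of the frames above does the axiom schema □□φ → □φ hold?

This is the axiom for density; its first-order frame correspondent is ∀x ∀y (Rxy → ∃z (Rxz ∧ Rzy)).
(a): fails — R25 but no z with R2z and Rz5.
(b): ✓.
(c): ✓.
(d): fails — Rdb but no z with Rdz and Rzb.
Valid on: (b), (c).

(b), (c)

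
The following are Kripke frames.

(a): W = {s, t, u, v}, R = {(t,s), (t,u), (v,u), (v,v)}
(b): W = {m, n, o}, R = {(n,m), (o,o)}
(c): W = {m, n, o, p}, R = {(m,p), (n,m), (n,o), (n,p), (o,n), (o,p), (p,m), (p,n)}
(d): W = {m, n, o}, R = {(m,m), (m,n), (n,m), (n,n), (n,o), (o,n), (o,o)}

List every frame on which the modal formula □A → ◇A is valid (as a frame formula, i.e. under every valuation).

(c), (d)

This is the axiom for seriality; its first-order frame correspondent is ∀x ∃y Rxy.
(a): fails — world s has no successor.
(b): fails — world m has no successor.
(c): ✓.
(d): ✓.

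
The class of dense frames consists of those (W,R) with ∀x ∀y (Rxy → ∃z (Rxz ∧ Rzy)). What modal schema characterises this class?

□□ψ → □ψ

The condition is density. The C4 schema □□ψ → □ψ defines it.
Suppose □□ψ→□ψ is valid. Take Rxy and set V(ψ)={w : xR²w}. Then □□ψ at x, so □ψ at x, so ψ at y, i.e. ∃z(Rxz∧Rzy).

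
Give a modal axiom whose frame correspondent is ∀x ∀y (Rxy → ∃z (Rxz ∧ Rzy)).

□□q → □q

The condition is density. The C4 schema □□q → □q defines it.
Suppose □□q→□q is valid. Take Rxy and set V(q)={w : xR²w}. Then □□q at x, so □q at x, so q at y, i.e. ∃z(Rxz∧Rzy).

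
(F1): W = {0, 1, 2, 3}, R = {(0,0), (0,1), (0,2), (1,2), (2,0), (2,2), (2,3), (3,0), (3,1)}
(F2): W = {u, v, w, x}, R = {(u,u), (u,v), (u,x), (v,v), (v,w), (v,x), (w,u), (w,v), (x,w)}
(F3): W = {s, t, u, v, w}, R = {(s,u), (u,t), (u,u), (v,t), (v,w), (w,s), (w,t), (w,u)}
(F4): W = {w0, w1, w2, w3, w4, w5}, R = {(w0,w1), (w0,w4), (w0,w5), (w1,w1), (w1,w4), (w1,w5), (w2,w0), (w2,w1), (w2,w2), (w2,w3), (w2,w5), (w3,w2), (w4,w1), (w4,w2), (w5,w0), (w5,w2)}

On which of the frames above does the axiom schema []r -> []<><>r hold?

(F1), (F2), (F4)

The schema corresponds to a generalized confluence (Geach) condition: forall x forall z (xRz -> exists w (xRw & z R^2 w)).
(F1): holds.
(F2): holds.
(F3): fails — uRt but no w* with uRw* and tR²w*.
(F4): holds.
Valid on: (F1), (F2), (F4).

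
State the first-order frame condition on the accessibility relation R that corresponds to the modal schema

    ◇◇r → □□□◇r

This is a Sahlqvist (Geach-type) schema ◇^2□^0r → □^3◇^1r.
Minimal-valuation argument: fix x; take any y with xR^2y and any z with xR^3z. Set V(r) to the set of worlds R-reachable from y in exactly 0 steps. Then □^0r holds at y, so the antecedent holds at x; validity forces ◇^1r at z, giving a w with zR^1w and yR^0w.
First-order correspondent: ∀x ∀y ∀z ((xR²y ∧ xR³z) → ∃w (y = w ∧ zRw)).

∀x ∀y ∀z ((xR²y ∧ xR³z) → ∃w (y = w ∧ zRw))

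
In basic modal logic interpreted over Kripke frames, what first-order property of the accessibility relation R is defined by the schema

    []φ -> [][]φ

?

This schema is the 4 axiom.
Its frame correspondent is transitivity — forall x forall y forall z (Rxy & Ryz -> Rxz).

transitivity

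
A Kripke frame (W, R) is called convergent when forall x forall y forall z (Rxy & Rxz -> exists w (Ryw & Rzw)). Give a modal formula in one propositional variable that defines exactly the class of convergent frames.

◇□s → □◇s

This is convergence; the standard corresponding axiom is .2: ◇□s → □◇s.
Suppose ◇□s→□◇s is valid. Take Rxy, Rxz and set V(s)={w : Ryw}. Then □s at y so ◇□s at x, so □◇s at x, so ◇s at z, giving w with Rzw and Ryw.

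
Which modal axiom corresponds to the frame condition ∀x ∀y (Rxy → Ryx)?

p → □◇p

A defining formula is p → □◇p (the B axiom).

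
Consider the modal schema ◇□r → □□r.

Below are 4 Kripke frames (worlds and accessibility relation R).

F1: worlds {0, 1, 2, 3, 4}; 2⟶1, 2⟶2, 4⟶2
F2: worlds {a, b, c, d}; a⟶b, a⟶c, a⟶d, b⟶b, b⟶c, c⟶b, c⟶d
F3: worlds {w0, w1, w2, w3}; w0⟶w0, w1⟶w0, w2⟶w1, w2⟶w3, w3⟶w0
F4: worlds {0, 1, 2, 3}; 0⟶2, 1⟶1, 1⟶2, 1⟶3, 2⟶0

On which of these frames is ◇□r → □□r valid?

F3

Frame correspondent (Sahlqvist): ∀x ∀y ∀z ((xRy ∧ xR²z) → ∃w (yRw ∧ z = w)) — i.e. a generalized confluence (Geach) condition.
F1: fails — 2R1, 2R²1 but no w with 1Rw and 1=w.
F2: fails — aRb, aR²d but no w with bRw and d=w.
F3: ✓.
F4: fails — 1R1, 1R²0 but no w with 1Rw and 0=w.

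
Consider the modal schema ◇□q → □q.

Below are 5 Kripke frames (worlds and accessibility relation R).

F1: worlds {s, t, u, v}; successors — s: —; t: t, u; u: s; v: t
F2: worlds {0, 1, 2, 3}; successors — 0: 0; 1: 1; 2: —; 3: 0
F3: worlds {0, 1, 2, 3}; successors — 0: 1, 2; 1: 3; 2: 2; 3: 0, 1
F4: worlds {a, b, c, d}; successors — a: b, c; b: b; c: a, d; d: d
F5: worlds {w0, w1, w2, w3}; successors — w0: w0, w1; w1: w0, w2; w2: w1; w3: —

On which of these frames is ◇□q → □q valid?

F2

Frame correspondent (Sahlqvist): ∀x ∀y ∀z (Rxy ∧ Rxz → Ryz) — i.e. the Euclidean property.
F1: fails — Rtu and Rtt but not Rut.
F2: ✓.
F3: fails — R02 and R01 but not R21.
F4: fails — Rab and Rac but not Rbc.
F5: fails — Rw0w1 and Rw0w1 but not Rw1w1.
Valid on: F2.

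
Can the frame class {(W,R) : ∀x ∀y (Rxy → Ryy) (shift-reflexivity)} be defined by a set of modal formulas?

The condition is shift-reflexivity. A defining modal formula is □(□q → q).
Suppose □(□q→q) is valid. Take Rxy and set V(q)={w : Ryw}. Then at y, □q holds; since □(□q→q) at x, □q→q at y, so q at y, i.e. Ryy.

Yes — defined by □(□q → q)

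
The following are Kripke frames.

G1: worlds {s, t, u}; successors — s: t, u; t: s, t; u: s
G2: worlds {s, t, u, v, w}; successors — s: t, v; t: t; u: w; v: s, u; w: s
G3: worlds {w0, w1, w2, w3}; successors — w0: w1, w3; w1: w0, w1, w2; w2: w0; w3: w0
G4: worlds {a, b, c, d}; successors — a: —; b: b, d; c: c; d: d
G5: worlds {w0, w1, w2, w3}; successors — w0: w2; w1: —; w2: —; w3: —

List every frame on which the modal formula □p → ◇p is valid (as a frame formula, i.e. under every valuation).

This is the axiom for seriality; its first-order frame correspondent is ∀x ∃y Rxy.
G1: condition met.
G2: condition met.
G3: condition met.
G4: fails — world a has no successor.
G5: fails — world w1 has no successor.
Valid on: G1, G2, G3.

G1, G2, G3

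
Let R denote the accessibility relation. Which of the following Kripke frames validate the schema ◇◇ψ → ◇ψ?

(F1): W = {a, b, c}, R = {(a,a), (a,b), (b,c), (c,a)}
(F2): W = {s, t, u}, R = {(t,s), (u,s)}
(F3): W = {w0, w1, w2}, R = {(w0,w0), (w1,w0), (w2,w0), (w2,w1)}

(F2), (F3)

Frame correspondent (Sahlqvist): ∀x ∀y ∀z (Rxy ∧ Ryz → Rxz) — i.e. transitivity.
(F1): fails — Rca and Rab but not Rcb.
(F2): condition met.
(F3): condition met.
Valid on: (F2), (F3).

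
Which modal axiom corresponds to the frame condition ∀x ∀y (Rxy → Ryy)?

□(□r → r)

The condition is shift-reflexivity. The T□ schema □(□r → r) defines it.
Suppose □(□r→r) is valid. Take Rxy and set V(r)={w : Ryw}. Then at y, □r holds; since □(□r→r) at x, □r→r at y, so r at y, i.e. Ryy.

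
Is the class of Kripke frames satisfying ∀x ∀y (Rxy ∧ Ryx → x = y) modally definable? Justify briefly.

Modal frame validity is preserved under surjective bounded morphisms.
The 4-cycle (worlds a,b,c,d with a→b→c→d→a) is antisymmetric. Sending even-indexed worlds to • and odd-indexed worlds to ∘ is a surjective bounded morphism onto the two-world frame with •↔∘, which is not antisymmetric.
Hence antisymmetry is not modally definable.

No — not modally definable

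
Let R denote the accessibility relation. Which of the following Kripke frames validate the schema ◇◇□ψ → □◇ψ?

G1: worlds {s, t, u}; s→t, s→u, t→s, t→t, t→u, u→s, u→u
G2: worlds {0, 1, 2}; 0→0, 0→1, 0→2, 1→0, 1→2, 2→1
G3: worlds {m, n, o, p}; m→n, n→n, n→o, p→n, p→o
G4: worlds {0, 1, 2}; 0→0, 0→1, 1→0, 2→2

G1, G4

The schema corresponds to a generalized confluence (Geach) condition: ∀x ∀y ∀z ((xR²y ∧ xRz) → ∃w (yRw ∧ zRw)).
G1: condition met.
G2: fails — 0R²1, 0R2 but no w with 1Rw and 2Rw.
G3: fails — mR²o, mRn but no w with oRw and nRw.
G4: condition met.
Valid on: G1, G4.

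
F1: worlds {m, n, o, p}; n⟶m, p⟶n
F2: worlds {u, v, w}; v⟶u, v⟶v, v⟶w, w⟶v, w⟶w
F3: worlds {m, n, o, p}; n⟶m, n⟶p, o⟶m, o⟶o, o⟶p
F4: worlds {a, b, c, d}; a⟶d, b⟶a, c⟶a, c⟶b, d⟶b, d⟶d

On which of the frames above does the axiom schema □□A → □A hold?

F2

This is the axiom for density; its first-order frame correspondent is ∀x ∀y (Rxy → ∃z (Rxz ∧ Rzy)).
F1: fails — Rnm but no z with Rnz and Rzm.
F2: condition met.
F3: fails — Rnm but no z with Rnz and Rzm.
F4: fails — Rba but no z with Rbz and Rza.
Valid on: F2.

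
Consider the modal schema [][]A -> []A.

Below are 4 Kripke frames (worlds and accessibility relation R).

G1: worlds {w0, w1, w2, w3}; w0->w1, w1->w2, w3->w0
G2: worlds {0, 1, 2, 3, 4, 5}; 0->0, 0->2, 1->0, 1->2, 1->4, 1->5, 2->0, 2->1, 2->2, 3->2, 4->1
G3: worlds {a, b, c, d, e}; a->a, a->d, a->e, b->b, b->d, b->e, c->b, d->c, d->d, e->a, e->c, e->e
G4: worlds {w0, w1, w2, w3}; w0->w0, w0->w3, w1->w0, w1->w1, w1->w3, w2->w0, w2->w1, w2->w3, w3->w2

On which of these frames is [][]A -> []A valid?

G3

This is the axiom for density; its first-order frame correspondent is forall x forall y (Rxy -> exists z (Rxz & Rzy)).
G1: fails — Rw1w2 but no z with Rw1z and Rzw2.
G2: fails — R14 but no z with R1z and Rz4.
G3: ✓.
G4: fails — Rw3w2 but no z with Rw3z and Rzw2.
Valid on: G3.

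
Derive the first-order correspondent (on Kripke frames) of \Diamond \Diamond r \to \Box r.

\forall x \forall y \forall z ((x R^2 y \wedge xRz) \to \exists w (y = w \wedge z = w))

This is a Sahlqvist (Geach-type) schema ◇^2□^0r → □^1◇^0r.
Minimal-valuation argument: fix x; take any y with xR^2y and any z with xR^1z. Set V(r) to the set of worlds R-reachable from y in exactly 0 steps. Then □^0r holds at y, so the antecedent holds at x; validity forces ◇^0r at z, giving a w with zR^0w and yR^0w.
First-order correspondent: \forall x \forall y \forall z ((x R^2 y \wedge xRz) \to \exists w (y = w \wedge z = w)).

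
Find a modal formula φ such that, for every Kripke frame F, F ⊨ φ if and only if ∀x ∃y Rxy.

□ψ → ◇ψ

A defining formula is □ψ → ◇ψ (the D axiom).
Suppose □ψ→◇ψ is valid. At any x set V(ψ)=W. Then □ψ at x, so ◇ψ at x, so x has a successor.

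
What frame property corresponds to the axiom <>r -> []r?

This is the CD axiom.
Its frame correspondent is partial functionality — forall x forall y forall z (Rxy & Rxz -> y = z).

partial functionality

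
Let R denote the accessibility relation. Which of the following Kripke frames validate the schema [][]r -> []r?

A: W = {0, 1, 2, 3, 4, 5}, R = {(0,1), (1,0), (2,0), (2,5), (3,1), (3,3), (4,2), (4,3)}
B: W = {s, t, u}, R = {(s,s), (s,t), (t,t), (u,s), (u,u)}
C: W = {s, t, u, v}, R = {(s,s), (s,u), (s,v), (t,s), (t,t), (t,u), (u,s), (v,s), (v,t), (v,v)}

This is the axiom for density; its first-order frame correspondent is forall x forall y (Rxy -> exists z (Rxz & Rzy)).
A: fails — R10 but no z with R1z and Rz0.
B: condition met.
C: condition met.

B, C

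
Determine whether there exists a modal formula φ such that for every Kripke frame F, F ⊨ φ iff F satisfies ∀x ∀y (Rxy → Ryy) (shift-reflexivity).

Yes: it is shift-reflexivity, defined by the T□ schema □(□p → p).

Yes, by □(□p → p)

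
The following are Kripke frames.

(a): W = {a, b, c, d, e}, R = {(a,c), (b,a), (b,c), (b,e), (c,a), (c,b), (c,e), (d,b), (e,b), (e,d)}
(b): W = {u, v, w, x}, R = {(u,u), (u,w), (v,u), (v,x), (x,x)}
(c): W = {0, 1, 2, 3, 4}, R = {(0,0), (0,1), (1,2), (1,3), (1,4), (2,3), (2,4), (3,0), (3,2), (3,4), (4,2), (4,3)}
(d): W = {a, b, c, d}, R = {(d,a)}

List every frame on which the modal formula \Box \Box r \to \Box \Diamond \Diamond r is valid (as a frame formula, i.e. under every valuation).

This is the axiom for a generalized confluence (Geach) condition; its first-order frame correspondent is \forall x \forall z (xRz \to \exists w (x R^2 w \wedge z R^2 w)).
(a): condition met.
(b): fails — uRw but no t with uR²t and wR²t.
(c): condition met.
(d): fails — dRa but no w with dR²w and aR²w.

(a), (c)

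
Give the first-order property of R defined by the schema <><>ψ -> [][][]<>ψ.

This is a Sahlqvist (Geach-type) schema ◇^2□^0ψ → □^3◇^1ψ.
First-order correspondent: forall x forall y forall z ((x R^2 y & x R^3 z) -> exists w (y = w & zRw)).

forall x forall y forall z ((x R^2 y & x R^3 z) -> exists w (y = w & zRw))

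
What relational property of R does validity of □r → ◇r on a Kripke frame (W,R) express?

This schema is the D axiom.
It corresponds to seriality: ∀x ∃y Rxy.

Seriality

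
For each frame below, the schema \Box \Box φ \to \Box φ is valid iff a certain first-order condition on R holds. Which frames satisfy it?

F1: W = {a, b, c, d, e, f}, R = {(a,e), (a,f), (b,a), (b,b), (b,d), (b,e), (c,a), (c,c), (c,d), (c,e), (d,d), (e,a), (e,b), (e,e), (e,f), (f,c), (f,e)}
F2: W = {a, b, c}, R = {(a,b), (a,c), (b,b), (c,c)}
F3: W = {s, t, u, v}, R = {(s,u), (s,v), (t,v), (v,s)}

F1, F2

The schema corresponds to density: \forall x \forall y (Rxy \to \exists z (Rxz \wedge Rzy)).
F1: holds.
F2: holds.
F3: fails — Rsu but no z with Rsz and Rzu.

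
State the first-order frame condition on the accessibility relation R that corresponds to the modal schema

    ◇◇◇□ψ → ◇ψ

This is a Sahlqvist (Geach-type) schema ◇^3□^1ψ → □^0◇^1ψ.
Minimal-valuation argument: fix x; take any y with xR^3y and any z with xR^0z. Set V(ψ) to the set of worlds R-reachable from y in exactly 1 step. Then □^1ψ holds at y, so the antecedent holds at x; validity forces ◇^1ψ at z, giving a w with zR^1w and yR^1w.
First-order correspondent: ∀x ∀y (xR³y → ∃w (yRw ∧ xRw)).

∀x ∀y (xR³y → ∃w (yRw ∧ xRw))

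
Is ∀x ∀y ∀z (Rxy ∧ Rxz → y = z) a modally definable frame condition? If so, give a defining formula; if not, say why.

This is a Sahlqvist condition; the CD axiom ◇r → □r defines it.
Suppose ◇r→□r is valid. Take Rxy, Rxz and set V(r)={y}. Then ◇r at x, so □r at x, so r at z, i.e. z=y.

Yes — defined by ◇r → □r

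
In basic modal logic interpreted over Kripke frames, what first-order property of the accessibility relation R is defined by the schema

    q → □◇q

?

symmetry

This is the B axiom.
It corresponds to symmetry: ∀x ∀y (Rxy → Ryx).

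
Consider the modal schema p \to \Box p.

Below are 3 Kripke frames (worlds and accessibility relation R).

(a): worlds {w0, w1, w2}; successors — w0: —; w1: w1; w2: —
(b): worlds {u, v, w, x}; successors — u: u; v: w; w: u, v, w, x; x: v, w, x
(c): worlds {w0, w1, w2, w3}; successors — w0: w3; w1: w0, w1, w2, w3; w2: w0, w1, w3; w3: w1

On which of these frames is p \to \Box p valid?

The schema corresponds to a generalized confluence (Geach) condition: \forall x \forall z (xRz \to \exists w (x = w \wedge z = w)).
(a): ✓.
(b): fails — vRw but v ≠ w.
(c): fails — w0Rw3 but w0 ≠ w3.

(a)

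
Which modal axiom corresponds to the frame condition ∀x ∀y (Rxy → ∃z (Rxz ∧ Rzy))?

□□ψ → □ψ

A defining formula is □□ψ → □ψ (the C4 axiom).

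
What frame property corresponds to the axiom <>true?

seriality: forall x exists y Rxy

This schema is equivalent to the D axiom □ψ → ◇ψ.
Its frame correspondent is seriality — forall x exists y Rxy.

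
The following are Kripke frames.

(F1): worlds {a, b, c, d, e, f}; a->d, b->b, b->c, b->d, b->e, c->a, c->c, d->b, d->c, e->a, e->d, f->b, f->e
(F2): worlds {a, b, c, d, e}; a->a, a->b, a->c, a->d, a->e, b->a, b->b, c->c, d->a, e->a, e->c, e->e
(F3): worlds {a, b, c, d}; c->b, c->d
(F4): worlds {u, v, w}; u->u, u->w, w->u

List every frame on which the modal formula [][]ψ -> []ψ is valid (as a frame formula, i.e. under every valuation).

(F2), (F4)

The schema corresponds to density: forall x forall y (Rxy -> exists z (Rxz & Rzy)).
(F1): fails — Rea but no z with Rez and Rza.
(F2): holds.
(F3): fails — Rcb but no z with Rcz and Rzb.
(F4): holds.
Valid on: (F2), (F4).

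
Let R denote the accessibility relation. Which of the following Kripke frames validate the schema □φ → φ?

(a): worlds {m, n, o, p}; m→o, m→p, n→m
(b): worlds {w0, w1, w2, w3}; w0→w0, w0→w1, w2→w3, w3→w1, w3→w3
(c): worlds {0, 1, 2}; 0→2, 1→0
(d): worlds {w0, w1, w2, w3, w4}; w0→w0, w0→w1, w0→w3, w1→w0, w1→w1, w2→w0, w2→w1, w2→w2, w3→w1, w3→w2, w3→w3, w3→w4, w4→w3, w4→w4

(d)

This is the axiom for reflexivity; its first-order frame correspondent is ∀x Rxx.
(a): fails — world m does not see itself.
(b): fails — world w1 does not see itself.
(c): fails — world 0 does not see itself.
(d): condition met.
Valid on: (d).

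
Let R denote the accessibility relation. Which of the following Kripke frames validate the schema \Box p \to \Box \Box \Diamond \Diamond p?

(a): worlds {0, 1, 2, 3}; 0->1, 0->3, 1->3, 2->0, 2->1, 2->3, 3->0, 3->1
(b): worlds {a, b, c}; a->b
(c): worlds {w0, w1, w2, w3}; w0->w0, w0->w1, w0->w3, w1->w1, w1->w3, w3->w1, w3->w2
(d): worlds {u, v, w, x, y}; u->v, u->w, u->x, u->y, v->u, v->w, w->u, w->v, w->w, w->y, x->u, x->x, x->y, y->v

This is the axiom for a generalized confluence (Geach) condition; its first-order frame correspondent is \forall x \forall z (x R^2 z \to \exists w (xRw \wedge z R^2 w)).
(a): fails — 1R²1 but no w with 1Rw and 1R²w.
(b): condition met.
(c): fails — w0R²w2 but no w with w0Rw and w2R²w.
(d): condition met.

(b), (d)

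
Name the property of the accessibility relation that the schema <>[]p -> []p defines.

The Euclidean property

This is a form of the 5 axiom.
It corresponds to the Euclidean property: forall x forall y forall z (Rxy & Rxz -> Ryz).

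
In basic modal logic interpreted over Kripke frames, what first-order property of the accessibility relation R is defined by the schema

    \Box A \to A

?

This schema is the T axiom.
It corresponds to reflexivity: \forall x Rxx.

reflexivity: \forall x Rxx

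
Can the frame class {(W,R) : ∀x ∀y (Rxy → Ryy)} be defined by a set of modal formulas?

Yes: it is shift-reflexivity, defined by the T□ schema □(□q → q).
Suppose □(□q→q) is valid. Take Rxy and set V(q)={w : Ryw}. Then at y, □q holds; since □(□q→q) at x, □q→q at y, so q at y, i.e. Ryy.

Yes, by □(□q → q)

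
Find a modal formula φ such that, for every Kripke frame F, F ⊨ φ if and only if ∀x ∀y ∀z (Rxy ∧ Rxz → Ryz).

◇s → □◇s

This is the Euclidean property; the standard corresponding axiom is 5: ◇s → □◇s.
Suppose ◇s→□◇s is valid. Take Rxy, Rxz and set V(s)={y}. Then ◇s at x, so □◇s at x, so ◇s at z, so some w with Rzw has s; w=y, i.e. Rzy. By symmetry of the argument, Ryz.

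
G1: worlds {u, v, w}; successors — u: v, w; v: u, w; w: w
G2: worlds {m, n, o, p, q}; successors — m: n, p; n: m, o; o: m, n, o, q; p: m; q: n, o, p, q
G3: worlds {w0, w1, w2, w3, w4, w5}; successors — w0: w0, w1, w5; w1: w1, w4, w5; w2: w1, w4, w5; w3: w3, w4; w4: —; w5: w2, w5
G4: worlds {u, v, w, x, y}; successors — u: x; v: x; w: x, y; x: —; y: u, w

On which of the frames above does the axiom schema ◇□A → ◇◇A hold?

G1, G2

This is the axiom for a generalized confluence (Geach) condition; its first-order frame correspondent is ∀x ∀y (xRy → ∃w (yRw ∧ xR²w)).
G1: satisfies the condition.
G2: satisfies the condition.
G3: fails — w1Rw4 but no w with w4Rw and w1R²w.
G4: fails — uRx but no t with xRt and uR²t.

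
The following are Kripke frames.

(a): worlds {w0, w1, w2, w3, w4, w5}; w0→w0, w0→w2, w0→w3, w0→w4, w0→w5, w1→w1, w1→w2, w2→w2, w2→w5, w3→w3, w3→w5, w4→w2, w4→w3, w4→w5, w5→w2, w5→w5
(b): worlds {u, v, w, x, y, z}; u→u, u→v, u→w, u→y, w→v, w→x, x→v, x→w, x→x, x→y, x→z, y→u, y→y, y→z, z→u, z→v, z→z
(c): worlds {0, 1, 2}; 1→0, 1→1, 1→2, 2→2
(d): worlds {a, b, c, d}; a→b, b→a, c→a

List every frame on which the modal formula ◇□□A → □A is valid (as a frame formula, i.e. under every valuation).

Frame correspondent (Sahlqvist): ∀x ∀y ∀z ((xRy ∧ xRz) → ∃w (yR²w ∧ z = w)) — i.e. a generalized confluence (Geach) condition.
(a): fails — w0Rw2, w0Rw0 but no w with w2R²w and w0=w.
(b): fails — uRv, uRu but no t with vR²t and u=t.
(c): fails — 1R0, 1R0 but no w with 0R²w and 0=w.
(d): satisfies the condition.

(d)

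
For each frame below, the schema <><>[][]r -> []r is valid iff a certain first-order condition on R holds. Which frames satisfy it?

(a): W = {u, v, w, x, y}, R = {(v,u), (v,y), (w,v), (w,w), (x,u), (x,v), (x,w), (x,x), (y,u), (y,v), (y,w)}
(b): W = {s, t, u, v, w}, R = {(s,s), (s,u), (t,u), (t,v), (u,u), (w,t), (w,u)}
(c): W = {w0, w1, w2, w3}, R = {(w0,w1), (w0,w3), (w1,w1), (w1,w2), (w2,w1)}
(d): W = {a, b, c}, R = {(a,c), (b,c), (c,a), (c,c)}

This is the axiom for a generalized confluence (Geach) condition; its first-order frame correspondent is forall x forall y forall z ((x R^2 y & xRz) -> exists w (y R^2 w & z = w)).
(a): fails — vR²u, vRu but no t with uR²t and u=t.
(b): fails — sR²u, sRs but no w* with uR²w* and s=w*.
(c): fails — w0R²w1, w0Rw3 but no w with w1R²w and w3=w.
(d): ✓.

(d)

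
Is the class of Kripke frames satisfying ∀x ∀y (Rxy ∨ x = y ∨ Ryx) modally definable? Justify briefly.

Modal frame validity is preserved under disjoint unions.
Take 2 disjoint single-world reflexive frames: each is trivially connected, but their disjoint union has 2 worlds with no edge between distinct components, so it is not connected.
Hence connectedness of R is not modally definable.

Not modally definable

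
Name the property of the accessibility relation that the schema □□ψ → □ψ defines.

This is the C4 axiom.
It corresponds to density: ∀x ∀y (Rxy → ∃z (Rxz ∧ Rzy)).

density: ∀x ∀y (Rxy → ∃z (Rxz ∧ Rzy))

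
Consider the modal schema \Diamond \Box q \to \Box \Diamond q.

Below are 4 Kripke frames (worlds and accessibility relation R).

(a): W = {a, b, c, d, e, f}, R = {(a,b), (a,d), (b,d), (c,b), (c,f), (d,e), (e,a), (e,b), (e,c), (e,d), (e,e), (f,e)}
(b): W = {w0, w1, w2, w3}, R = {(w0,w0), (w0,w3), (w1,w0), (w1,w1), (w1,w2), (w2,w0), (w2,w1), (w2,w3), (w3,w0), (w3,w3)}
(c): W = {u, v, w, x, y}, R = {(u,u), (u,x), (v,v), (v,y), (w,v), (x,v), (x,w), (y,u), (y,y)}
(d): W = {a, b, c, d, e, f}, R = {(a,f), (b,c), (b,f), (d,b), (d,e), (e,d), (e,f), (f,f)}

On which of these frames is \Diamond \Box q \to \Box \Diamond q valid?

(b)

The schema corresponds to convergence: \forall x \forall y \forall z (Rxy \wedge Rxz \to \exists w (Ryw \wedge Rzw)).
(a): fails — Rab and Rad but b and d have no common successor.
(b): holds.
(c): fails — Ruu and Rux but u and x have no common successor.
(d): fails — Rbc and Rbc but c and c have no common successor.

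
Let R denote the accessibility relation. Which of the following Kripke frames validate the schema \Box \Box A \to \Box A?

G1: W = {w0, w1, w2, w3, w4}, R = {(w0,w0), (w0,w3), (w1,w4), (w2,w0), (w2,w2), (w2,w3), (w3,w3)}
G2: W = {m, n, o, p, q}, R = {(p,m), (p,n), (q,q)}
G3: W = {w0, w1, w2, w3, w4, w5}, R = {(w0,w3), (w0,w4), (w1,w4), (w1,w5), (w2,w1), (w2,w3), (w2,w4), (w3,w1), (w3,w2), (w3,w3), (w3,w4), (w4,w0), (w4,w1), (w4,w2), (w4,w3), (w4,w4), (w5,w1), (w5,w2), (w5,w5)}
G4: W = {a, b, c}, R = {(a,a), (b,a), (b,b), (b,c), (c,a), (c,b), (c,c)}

G3, G4

The schema corresponds to density: \forall x \forall y (Rxy \to \exists z (Rxz \wedge Rzy)).
G1: fails — Rw1w4 but no z with Rw1z and Rzw4.
G2: fails — Rpm but no z with Rpz and Rzm.
G3: holds.
G4: holds.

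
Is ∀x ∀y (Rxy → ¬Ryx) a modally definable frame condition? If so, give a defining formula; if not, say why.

No — not modally definable

If a class were modally definable it would be closed under surjective bounded morphisms (Goldblatt–Thomason).
The 3-cycle (worlds a,b,c with a→b→c→a) is asymmetric. Mapping every world to a single reflexive point • is a surjective bounded morphism, and the reflexive point is not asymmetric (R•• but asymmetry requires ¬R••).
Hence asymmetry is not modally definable.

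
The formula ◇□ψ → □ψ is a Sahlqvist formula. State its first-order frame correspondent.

the Euclidean property

Replacing ψ by ¬ψ and contraposing gives the equivalent schema ◇ψ → □◇ψ.
Suppose ◇ψ→□◇ψ is valid. Take Rxy, Rxz and set V(ψ)={y}. Then ◇ψ at x, so □◇ψ at x, so ◇ψ at z, so some w with Rzw has ψ; w=y, i.e. Rzy. By symmetry of the argument, Ryz.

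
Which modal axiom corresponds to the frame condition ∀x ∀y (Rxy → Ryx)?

The condition is symmetry. The B schema p → □◇p defines it.
Suppose p→□◇p is valid. Take Rxy and set V(p)={x}. Then p at x, so □◇p at x, so ◇p at y, so some z with Ryz has p; z=x, i.e. Ryx.

p → □◇p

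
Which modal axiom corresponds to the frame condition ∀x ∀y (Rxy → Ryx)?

ψ → □◇ψ

The condition is symmetry. The B schema ψ → □◇ψ defines it.
Suppose ψ→□◇ψ is valid. Take Rxy and set V(ψ)={x}. Then ψ at x, so □◇ψ at x, so ◇ψ at y, so some z with Ryz has ψ; z=x, i.e. Ryx.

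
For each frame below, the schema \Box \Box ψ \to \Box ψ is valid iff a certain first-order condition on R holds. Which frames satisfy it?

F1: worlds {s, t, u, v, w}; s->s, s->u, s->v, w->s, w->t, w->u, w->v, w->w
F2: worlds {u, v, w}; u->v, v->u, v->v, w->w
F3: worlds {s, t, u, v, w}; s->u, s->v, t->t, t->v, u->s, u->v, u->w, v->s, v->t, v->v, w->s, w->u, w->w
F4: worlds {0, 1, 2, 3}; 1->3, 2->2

Frame correspondent (Sahlqvist): \forall x \forall y (Rxy \to \exists z (Rxz \wedge Rzy)) — i.e. density.
F1: satisfies the condition.
F2: satisfies the condition.
F3: fails — Rsu but no z with Rsz and Rzu.
F4: fails — R13 but no z with R1z and Rz3.
Valid on: F1, F2.

F1, F2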